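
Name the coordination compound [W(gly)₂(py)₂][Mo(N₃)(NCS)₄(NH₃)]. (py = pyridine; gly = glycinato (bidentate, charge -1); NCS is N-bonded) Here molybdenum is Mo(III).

bis(glycinato)bis(pyridine)tungsten(IV) ammineazidotetraisothiocyanatomolybdate(III)

Both ions are complex: the cation is named first with the plain metal name, the anion second with the -ate form; each ion's ligands are alphabetised independently.
Mo is given as +3; the anion's ligand charges sum to -5, so the complex anion is 2−.
A 1:1 salt means the cation carries the equal and opposite charge, 2+.
Cation: ligand charges sum to -2; for the ion to be 2+, W = +4.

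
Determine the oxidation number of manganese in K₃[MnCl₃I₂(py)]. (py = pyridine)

+2

3 potassium outside the brackets (+1 each) → the complex ion is 3−.
Ligand charges: 2×I = -2; 3×Cl = -3; 1×py neutral; sum -5.
Mn + (-5) = 3− ⇒ Mn is +2.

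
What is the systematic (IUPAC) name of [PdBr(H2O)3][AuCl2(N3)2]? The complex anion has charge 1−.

triaquabromopalladium(II) diazidodichloroaurate(III)

Both ions are complex: the cation is named first with the plain metal name, the anion second with the -ate form; each ion's ligands are alphabetised independently.
The complex anion is given as 1−; its ligand charges sum to -4, so Au = +3.
A 1:1 salt means the cation carries the equal and opposite charge, 1+.
Cation: ligand charges sum to -1; for the ion to be 1+, Pd = +2.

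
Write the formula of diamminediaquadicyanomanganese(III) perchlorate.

Ligands: 2 ammine (NH3, neutral), 2 aqua (H2O, neutral), 2 cyano (CN, -1). Ligand charge sum = -2.
With Mn in oxidation state +3, the complex ion is [Mn...]^1+.
Charge balance with perchlorate (-1) requires 1 complex ion per 1 perchlorate.

[Mn(CN)2(H2O)2(NH3)2]ClO4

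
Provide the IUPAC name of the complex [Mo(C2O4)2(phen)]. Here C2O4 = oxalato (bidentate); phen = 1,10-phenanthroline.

There is no counter-ion, so the complex is neutral overall.
Ligand charges: 2×oxalato (-2 each), 1×1,10-phenanthroline (neutral); total -4. So Mo + (-4) = 0, giving Mo = +4.
Ligands are named alphabetically: oxalato before phenanthroline.

dioxalato(1,10-phenanthroline)molybdenum(IV)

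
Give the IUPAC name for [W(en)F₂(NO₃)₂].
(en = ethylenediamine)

There is no counter-ion, so the complex is neutral overall.
Ligand charges: 1×ethylenediamine (neutral), 2×nitrato (-1 each), 2×fluoro (-1 each); total -4. So W + (-4) = 0, giving W = +4.
Ligands are named alphabetically: ethylenediamine before fluoro before nitrato.

(ethylenediamine)difluorodinitratotungsten(IV)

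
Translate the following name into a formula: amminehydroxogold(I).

Ligands: 1 hydroxo (OH, -1), 1 ammine (NH3, neutral). Ligand charge sum = -1.
With Au in oxidation state +1, the complex ion is [Au...].

[Au(NH3)(OH)]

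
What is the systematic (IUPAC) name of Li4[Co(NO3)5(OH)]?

The 4 lithium counter-ions carry a total charge of +4, so each complex ion is 4−.
Ligand charges: 1×hydroxo (-1 each), 5×nitrato (-1 each); total -6. So Co + (-6) = 4−, giving Co = +2.
Ligands are named alphabetically: hydroxo before nitrato.
The complex ion is anionic, so cobalt takes the -ate form cobaltate(II).

lithium hydroxopentanitratocobaltate(II)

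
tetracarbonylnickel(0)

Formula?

[Ni(CO)4]

Ligands: 4 carbonyl (CO, neutral). Ligand charge sum = 0.
With Ni in oxidation state 0, the complex ion is [Ni...].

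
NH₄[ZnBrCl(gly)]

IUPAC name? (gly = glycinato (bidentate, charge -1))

ammonium bromochloro(glycinato)zincate(II)

The 1 ammonium counter-ion carries a total charge of +1, so each complex ion is 1−.
Ligand charges: 1×glycinato (-1 each), 1×chloro (-1 each), 1×bromo (-1 each); total -3. So Zn + (-3) = 1−, giving Zn = +2.
Ligands are named alphabetically: bromo before chloro before glycinato.
The complex ion is anionic, so zinc takes the -ate form zincate(II).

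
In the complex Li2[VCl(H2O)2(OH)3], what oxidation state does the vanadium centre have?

2 lithium outside the brackets (+1 each) → the complex ion is 2−.
Ligand charges: 2×H2O neutral; 1×Cl = -1; 3×OH = -3; sum -4.
V + (-4) = 2− ⇒ V is +2.

+2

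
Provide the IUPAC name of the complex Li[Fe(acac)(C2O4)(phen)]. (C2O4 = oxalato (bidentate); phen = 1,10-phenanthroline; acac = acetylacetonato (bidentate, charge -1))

lithium (acetylacetonato)oxalato(1,10-phenanthroline)ferrate(II)

The 1 lithium counter-ion carries a total charge of +1, so each complex ion is 1−.
Ligand charges: 1×oxalato (-2 each), 1×1,10-phenanthroline (neutral), 1×acetylacetonato (-1 each); total -3. So Fe + (-3) = 1−, giving Fe = +2.
Ligands are named alphabetically: acetylacetonato before oxalato before phenanthroline.
The complex ion is anionic, so iron takes the -ate form ferrate(II).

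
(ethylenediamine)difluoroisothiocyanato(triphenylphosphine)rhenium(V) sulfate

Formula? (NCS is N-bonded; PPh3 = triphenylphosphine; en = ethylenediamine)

Ligands: 1 isothiocyanato (NCS, -1), 1 triphenylphosphine (PPh3, neutral), 2 fluoro (F, -1), 1 ethylenediamine (en, neutral). Ligand charge sum = -3.
With Re in oxidation state +5, the complex ion is [Re...]^2+.
Charge balance with sulfate (-2) requires 1 complex ion per 1 sulfate.

[Re(en)F2(NCS)(PPh3)]SO4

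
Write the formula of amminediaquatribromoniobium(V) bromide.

Ligands: 1 ammine (NH3, neutral), 3 bromo (Br, -1), 2 aqua (H2O, neutral). Ligand charge sum = -3.
Charge balance with bromide (-1) requires 1 complex ion per 2 bromide.

[NbBr3(H2O)2(NH3)]Br2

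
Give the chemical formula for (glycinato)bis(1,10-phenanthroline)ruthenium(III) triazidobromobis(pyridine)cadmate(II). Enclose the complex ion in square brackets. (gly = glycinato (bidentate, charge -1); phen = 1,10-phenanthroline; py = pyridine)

Cation [Ru…]: ligand charges -1, Ru(III) ⇒ ion charge 2+.
Anion [Cd…]: ligand charges -4, Cd(II) ⇒ ion charge 2−.
One 2+ cation balances one 2− anion.

[Ru(gly)(phen)2][CdBr(N3)3(py)2]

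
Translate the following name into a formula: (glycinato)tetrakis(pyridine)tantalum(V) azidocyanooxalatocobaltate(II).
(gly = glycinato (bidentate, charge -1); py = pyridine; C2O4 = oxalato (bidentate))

[Ta(gly)(py)4][Co(C2O4)(CN)(N3)]2

Cation [Ta…]: ligand charges -1, Ta(V) ⇒ ion charge 4+.
Anion [Co…]: ligand charges -4, Co(II) ⇒ ion charge 2−.
One 4+ cation requires 2 of the 2− anion.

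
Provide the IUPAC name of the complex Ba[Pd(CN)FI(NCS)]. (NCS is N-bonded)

The 1 barium counter-ion carries a total charge of +2, so each complex ion is 2−.
Ligand charges: 1×isothiocyanato (-1 each), 1×fluoro (-1 each), 1×iodo (-1 each), 1×cyano (-1 each); total -4. So Pd + (-4) = 2−, giving Pd = +2.
The complex ion is anionic, so palladium takes the -ate form palladate(II).

barium cyanofluoroiodoisothiocyanatopalladate(II)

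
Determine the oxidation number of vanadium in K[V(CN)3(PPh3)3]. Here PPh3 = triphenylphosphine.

1 potassium outside the brackets (+1 each) → the complex ion is 1−.
Ligand charges: 3×CN = -3; 3×PPh3 neutral; sum -3.
V + (-3) = 1− ⇒ V is +2.

+2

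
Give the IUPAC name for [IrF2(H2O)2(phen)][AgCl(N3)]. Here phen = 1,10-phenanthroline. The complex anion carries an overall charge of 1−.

diaquadifluoro(1,10-phenanthroline)iridium(III) azidochloroargentate(I)

Both ions are complex: the cation is named first with the plain metal name, the anion second with the -ate form; each ion's ligands are alphabetised independently.
The complex anion is given as 1−; its ligand charges sum to -2, so Ag = +1.
A 1:1 salt means the cation carries the equal and opposite charge, 1+.
Cation: ligand charges sum to -2; for the ion to be 1+, Ir = +3.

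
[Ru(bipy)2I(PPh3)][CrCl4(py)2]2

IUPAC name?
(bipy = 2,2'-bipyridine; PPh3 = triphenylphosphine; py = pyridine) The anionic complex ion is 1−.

bis(2,2'-bipyridine)iodo(triphenylphosphine)ruthenium(III) tetrachlorobis(pyridine)chromate(III)

Both ions are complex: the cation is named first with the plain metal name, the anion second with the -ate form; each ion's ligands are alphabetised independently.
The complex anion is given as 1−; its ligand charges sum to -4, so Cr = +3.
With 2 anions per cation, the cation must be 2×1 = 2+.
Cation: ligand charges sum to -1; for the ion to be 2+, Ru = +3.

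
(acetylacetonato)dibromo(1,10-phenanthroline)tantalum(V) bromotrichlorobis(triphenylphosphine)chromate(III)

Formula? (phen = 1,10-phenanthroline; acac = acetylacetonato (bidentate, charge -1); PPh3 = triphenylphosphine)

[Ta(acac)Br2(phen)][CrBrCl3(PPh3)2]2

Cation [Ta…]: ligand charges -3, Ta(V) ⇒ ion charge 2+.
Anion [Cr…]: ligand charges -4, Cr(III) ⇒ ion charge 1−.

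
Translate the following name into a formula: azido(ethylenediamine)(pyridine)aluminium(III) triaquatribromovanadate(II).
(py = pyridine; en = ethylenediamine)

[Al(en)(N3)(py)][VBr3(H2O)3]2

Cation [Al…]: ligand charges -1, Al(III) ⇒ ion charge 2+.
Anion [V…]: ligand charges -3, V(II) ⇒ ion charge 1−.
One 2+ cation requires 2 of the 1− anion.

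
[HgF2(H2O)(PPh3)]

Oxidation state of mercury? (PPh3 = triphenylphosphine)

No counter-ion: the bracketed complex is neutral.
Ligand charges: 1×H2O neutral; 2×F = -2; 1×PPh3 neutral; sum -2.
Hg + (-2) = 0 ⇒ Hg is +2.

+2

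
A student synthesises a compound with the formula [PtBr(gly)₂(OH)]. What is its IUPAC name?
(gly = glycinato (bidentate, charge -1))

There is no counter-ion, so the complex is neutral overall.
Ligand charges: 1×hydroxo (-1 each), 1×bromo (-1 each), 2×glycinato (-1 each); total -4. So Pt + (-4) = 0, giving Pt = +4.
Ligands are named alphabetically: bromo before glycinato before hydroxo.

bromobis(glycinato)hydroxoplatinum(IV)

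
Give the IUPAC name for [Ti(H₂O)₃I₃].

There is no counter-ion, so the complex is neutral overall.
Ligand charges: 3×iodo (-1 each), 3×aqua (neutral); total -3. So Ti + (-3) = 0, giving Ti = +3.
Ligands are named alphabetically: aqua before iodo.

triaquatriiodotitanium(III)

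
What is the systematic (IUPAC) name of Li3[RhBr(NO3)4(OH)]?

lithium bromohydroxotetranitratorhodate(III)

The 3 lithium counter-ions carry a total charge of +3, so each complex ion is 3−.
Ligand charges: 1×hydroxo (-1 each), 4×nitrato (-1 each), 1×bromo (-1 each); total -6. So Rh + (-6) = 3−, giving Rh = +3.
Ligands are named alphabetically: bromo before hydroxo before nitrato.
The complex ion is anionic, so rhodium takes the -ate form rhodate(III).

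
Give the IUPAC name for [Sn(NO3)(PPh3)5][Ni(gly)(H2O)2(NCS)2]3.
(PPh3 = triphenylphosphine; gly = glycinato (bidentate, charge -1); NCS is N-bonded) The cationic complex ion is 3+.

Both ions are complex: the cation is named first with the plain metal name, the anion second with the -ate form; each ion's ligands are alphabetised independently.
The complex cation is given as 3+; its ligand charges sum to -1, so Sn = +4.
With 3 anions per cation, each anion must be 3/3 = 1−.
Anion: ligand charges sum to -3; for the ion to be 1−, Ni = +2.

nitratopentakis(triphenylphosphine)tin(IV) diaqua(glycinato)diisothiocyanatonickelate(II)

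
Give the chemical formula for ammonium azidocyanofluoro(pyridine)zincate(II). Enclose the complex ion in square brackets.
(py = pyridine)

NH4[Zn(CN)F(N3)(py)]

Ligands: 1 azido (N3, -1), 1 fluoro (F, -1), 1 pyridine (py, neutral), 1 cyano (CN, -1). Ligand charge sum = -3.
With Zn in oxidation state +2, the complex ion is [Zn...]^1−.
Charge balance with ammonium (+1) requires 1 complex ion per 1 ammonium.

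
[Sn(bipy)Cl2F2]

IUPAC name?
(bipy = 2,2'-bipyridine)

There is no counter-ion, so the complex is neutral overall.
Ligand charges: 2×fluoro (-1 each), 1×2,2'-bipyridine (neutral), 2×chloro (-1 each); total -4. So Sn + (-4) = 0, giving Sn = +4.
Ligands are named alphabetically: bipyridine before chloro before fluoro.

(2,2'-bipyridine)dichlorodifluorotin(IV)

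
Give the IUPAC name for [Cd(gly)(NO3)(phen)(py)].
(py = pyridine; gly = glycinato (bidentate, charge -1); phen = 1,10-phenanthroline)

There is no counter-ion, so the complex is neutral overall.
Ligand charges: 1×pyridine (neutral), 1×glycinato (-1 each), 1×nitrato (-1 each), 1×1,10-phenanthroline (neutral); total -2. So Cd + (-2) = 0, giving Cd = +2.
Ligands are named alphabetically: glycinato before nitrato before phenanthroline before pyridine.

(glycinato)nitrato(1,10-phenanthroline)(pyridine)cadmium(II)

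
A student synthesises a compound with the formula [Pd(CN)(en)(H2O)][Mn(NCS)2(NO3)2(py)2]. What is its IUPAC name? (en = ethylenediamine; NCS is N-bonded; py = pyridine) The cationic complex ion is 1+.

Both ions are complex: the cation is named first with the plain metal name, the anion second with the -ate form; each ion's ligands are alphabetised independently.
The complex cation is given as 1+; its ligand charges sum to -1, so Pd = +2.
A 1:1 salt means the anion carries the equal and opposite charge, 1−.
Anion: ligand charges sum to -4; for the ion to be 1−, Mn = +3.

aquacyano(ethylenediamine)palladium(II) diisothiocyanatodinitratobis(pyridine)manganate(III)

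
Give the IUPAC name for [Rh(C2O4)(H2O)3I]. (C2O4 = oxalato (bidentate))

triaquaiodooxalatorhodium(III)

There is no counter-ion, so the complex is neutral overall.
Ligand charges: 1×iodo (-1 each), 1×oxalato (-2 each), 3×aqua (neutral); total -3. So Rh + (-3) = 0, giving Rh = +3.
Ligands are named alphabetically: aqua before iodo before oxalato.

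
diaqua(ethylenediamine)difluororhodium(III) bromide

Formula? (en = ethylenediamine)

[Rh(en)F2(H2O)2]Br

Ligands: 2 fluoro (F, -1), 1 ethylenediamine (en, neutral), 2 aqua (H2O, neutral). Ligand charge sum = -2.
With Rh in oxidation state +3, the complex ion is [Rh...]^1+.
Charge balance with bromide (-1) requires 1 complex ion per 1 bromide.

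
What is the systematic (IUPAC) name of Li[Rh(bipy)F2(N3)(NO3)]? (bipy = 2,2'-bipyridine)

lithium azido(2,2'-bipyridine)difluoronitratorhodate(III)

The 1 lithium counter-ion carries a total charge of +1, so each complex ion is 1−.
Ligand charges: 1×nitrato (-1 each), 2×fluoro (-1 each), 1×azido (-1 each), 1×2,2'-bipyridine (neutral); total -4. So Rh + (-4) = 1−, giving Rh = +3.
Ligands are named alphabetically: azido before bipyridine before fluoro before nitrato.
The complex ion is anionic, so rhodium takes the -ate form rhodate(III).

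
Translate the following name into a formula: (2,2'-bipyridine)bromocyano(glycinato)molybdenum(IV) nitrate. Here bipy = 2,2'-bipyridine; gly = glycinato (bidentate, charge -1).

Ligands: 1 cyano (CN, -1), 1 2,2'-bipyridine (bipy, neutral), 1 glycinato (gly, -1), 1 bromo (Br, -1). Ligand charge sum = -3.
Charge balance with nitrate (-1) requires 1 complex ion per 1 nitrate.

[Mo(bipy)Br(CN)(gly)]NO3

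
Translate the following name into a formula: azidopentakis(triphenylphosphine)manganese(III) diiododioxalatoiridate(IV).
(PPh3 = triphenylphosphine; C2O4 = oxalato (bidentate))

[Mn(N3)(PPh3)5][Ir(C2O4)2I2]

Cation [Mn…]: ligand charges -1, Mn(III) ⇒ ion charge 2+.
Anion [Ir…]: ligand charges -6, Ir(IV) ⇒ ion charge 2−.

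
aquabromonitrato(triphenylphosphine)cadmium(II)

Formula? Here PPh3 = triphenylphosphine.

[CdBr(H2O)(NO3)(PPh3)]

Ligands: 1 bromo (Br, -1), 1 aqua (H2O, neutral), 1 triphenylphosphine (PPh3, neutral), 1 nitrato (NO3, -1). Ligand charge sum = -2.
With Cd in oxidation state +2, the complex ion is [Cd...].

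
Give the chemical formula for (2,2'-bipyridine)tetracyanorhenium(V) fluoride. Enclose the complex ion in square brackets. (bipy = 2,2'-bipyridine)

[Re(bipy)(CN)4]F

Ligands: 1 2,2'-bipyridine (bipy, neutral), 4 cyano (CN, -1). Ligand charge sum = -4.
With Re in oxidation state +5, the complex ion is [Re...]^1+.
Charge balance with fluoride (-1) requires 1 complex ion per 1 fluoride.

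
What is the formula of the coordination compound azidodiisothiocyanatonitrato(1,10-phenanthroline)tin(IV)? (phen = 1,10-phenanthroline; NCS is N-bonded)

Ligands: 1 nitrato (NO3, -1), 1 1,10-phenanthroline (phen, neutral), 2 isothiocyanato (NCS, -1), 1 azido (N3, -1). Ligand charge sum = -4.
With Sn in oxidation state +4, the complex ion is [Sn...].

[Sn(N3)(NCS)2(NO3)(phen)]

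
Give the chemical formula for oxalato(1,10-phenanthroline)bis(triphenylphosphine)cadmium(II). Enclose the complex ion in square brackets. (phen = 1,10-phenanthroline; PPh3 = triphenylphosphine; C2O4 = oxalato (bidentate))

Ligands: 1 1,10-phenanthroline (phen, neutral), 2 triphenylphosphine (PPh3, neutral), 1 oxalato (C2O4, -2). Ligand charge sum = -2.
With Cd in oxidation state +2, the complex ion is [Cd...].

[Cd(C2O4)(phen)(PPh3)2]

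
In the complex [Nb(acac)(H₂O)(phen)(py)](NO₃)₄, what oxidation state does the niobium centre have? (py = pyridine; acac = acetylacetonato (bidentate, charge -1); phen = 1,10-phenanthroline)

+5

4 nitrate outside the brackets (-1 each) → the complex ion is 4+.
Ligand charges: 1×py neutral; 1×acac = -1; 1×H2O neutral; 1×phen neutral; sum -1.
Nb + (-1) = 4+ ⇒ Nb is +5.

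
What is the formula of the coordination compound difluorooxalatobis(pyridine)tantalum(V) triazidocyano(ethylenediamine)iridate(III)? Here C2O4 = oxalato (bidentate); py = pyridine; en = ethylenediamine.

[Ta(C2O4)F2(py)2][Ir(CN)(en)(N3)3]

Cation [Ta…]: ligand charges -4, Ta(V) ⇒ ion charge 1+.
Anion [Ir…]: ligand charges -4, Ir(III) ⇒ ion charge 1−.
One 1+ cation balances one 1− anion.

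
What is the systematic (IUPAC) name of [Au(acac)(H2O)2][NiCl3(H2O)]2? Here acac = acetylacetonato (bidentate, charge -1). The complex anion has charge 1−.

Both ions are complex: the cation is named first with the plain metal name, the anion second with the -ate form; each ion's ligands are alphabetised independently.
The complex anion is given as 1−; its ligand charges sum to -3, so Ni = +2.
With 2 anions per cation, the cation must be 2×1 = 2+.
Cation: ligand charges sum to -1; for the ion to be 2+, Au = +3.

(acetylacetonato)diaquagold(III) aquatrichloronickelate(II)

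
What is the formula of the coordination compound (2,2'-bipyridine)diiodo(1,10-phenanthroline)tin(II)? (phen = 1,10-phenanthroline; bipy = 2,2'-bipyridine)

Ligands: 1 1,10-phenanthroline (phen, neutral), 1 2,2'-bipyridine (bipy, neutral), 2 iodo (I, -1). Ligand charge sum = -2.
With Sn in oxidation state +2, the complex ion is [Sn...].

[Sn(bipy)I2(phen)]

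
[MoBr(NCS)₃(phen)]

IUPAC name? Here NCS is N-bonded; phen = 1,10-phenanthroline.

bromotriisothiocyanato(1,10-phenanthroline)molybdenum(IV)

There is no counter-ion, so the complex is neutral overall.
Ligand charges: 3×isothiocyanato (-1 each), 1×1,10-phenanthroline (neutral), 1×bromo (-1 each); total -4. So Mo + (-4) = 0, giving Mo = +4.
Ligands are named alphabetically: bromo before isothiocyanato before phenanthroline.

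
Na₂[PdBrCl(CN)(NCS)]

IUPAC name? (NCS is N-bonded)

sodium bromochlorocyanoisothiocyanatopalladate(II)

The 2 sodium counter-ions carry a total charge of +2, so each complex ion is 2−.
Ligand charges: 1×chloro (-1 each), 1×bromo (-1 each), 1×cyano (-1 each), 1×isothiocyanato (-1 each); total -4. So Pd + (-4) = 2−, giving Pd = +2.
The complex ion is anionic, so palladium takes the -ate form palladate(II).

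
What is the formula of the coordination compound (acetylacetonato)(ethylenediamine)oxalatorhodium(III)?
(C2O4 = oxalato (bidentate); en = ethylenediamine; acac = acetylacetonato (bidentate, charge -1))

Ligands: 1 oxalato (C2O4, -2), 1 ethylenediamine (en, neutral), 1 acetylacetonato (acac, -1). Ligand charge sum = -3.
With Rh in oxidation state +3, the complex ion is [Rh...].

[Rh(acac)(C2O4)(en)]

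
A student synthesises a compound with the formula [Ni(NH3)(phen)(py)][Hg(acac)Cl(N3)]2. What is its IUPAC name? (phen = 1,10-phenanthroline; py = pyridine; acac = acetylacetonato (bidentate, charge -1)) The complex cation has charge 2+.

ammine(1,10-phenanthroline)(pyridine)nickel(II) (acetylacetonato)azidochloromercurate(II)

The complex cation is given as 2+; its ligand charges sum to 0, so Ni = +2.
With 2 anions per cation, each anion must be 2/2 = 1−.
Anion: ligand charges sum to -3; for the ion to be 1−, Hg = +2.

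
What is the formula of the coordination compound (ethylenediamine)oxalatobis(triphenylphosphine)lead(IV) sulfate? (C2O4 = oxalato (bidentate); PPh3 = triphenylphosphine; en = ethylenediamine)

[Pb(C2O4)(en)(PPh3)2]SO4

Ligands: 1 oxalato (C2O4, -2), 2 triphenylphosphine (PPh3, neutral), 1 ethylenediamine (en, neutral). Ligand charge sum = -2.
Charge balance with sulfate (-2) requires 1 complex ion per 1 sulfate.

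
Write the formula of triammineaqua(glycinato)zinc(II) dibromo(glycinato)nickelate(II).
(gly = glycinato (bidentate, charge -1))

Cation [Zn…]: ligand charges -1, Zn(II) ⇒ ion charge 1+.
Anion [Ni…]: ligand charges -3, Ni(II) ⇒ ion charge 1−.

[Zn(gly)(H2O)(NH3)3][NiBr2(gly)]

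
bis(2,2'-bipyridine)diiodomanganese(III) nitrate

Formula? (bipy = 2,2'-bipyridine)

[Mn(bipy)2I2]NO3

Ligands: 2 2,2'-bipyridine (bipy, neutral), 2 iodo (I, -1). Ligand charge sum = -2.
With Mn in oxidation state +3, the complex ion is [Mn...]^1+.
Charge balance with nitrate (-1) requires 1 complex ion per 1 nitrate.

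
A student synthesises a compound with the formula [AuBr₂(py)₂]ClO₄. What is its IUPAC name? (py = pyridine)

The 1 perchlorate counter-ion carries a total charge of -1, so each complex ion is 1+.
Ligand charges: 2×pyridine (neutral), 2×bromo (-1 each); total -2. So Au + (-2) = 1+, giving Au = +3.
Ligands are named alphabetically: bromo before pyridine.

dibromobis(pyridine)gold(III) perchlorate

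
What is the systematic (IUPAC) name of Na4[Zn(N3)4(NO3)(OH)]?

sodium tetraazidohydroxonitratozincate(II)

The 4 sodium counter-ions carry a total charge of +4, so each complex ion is 4−.
Ligand charges: 1×hydroxo (-1 each), 1×nitrato (-1 each), 4×azido (-1 each); total -6. So Zn + (-6) = 4−, giving Zn = +2.
Ligands are named alphabetically: azido before hydroxo before nitrato.
The complex ion is anionic, so zinc takes the -ate form zincate(II).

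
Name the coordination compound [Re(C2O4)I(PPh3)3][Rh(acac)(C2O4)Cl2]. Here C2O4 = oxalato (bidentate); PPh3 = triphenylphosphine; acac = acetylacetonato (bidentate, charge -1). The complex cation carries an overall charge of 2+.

The complex cation is given as 2+; its ligand charges sum to -3, so Re = +5.
A 1:1 salt means the anion carries the equal and opposite charge, 2−.
Anion: ligand charges sum to -5; for the ion to be 2−, Rh = +3.

iodooxalatotris(triphenylphosphine)rhenium(V) (acetylacetonato)dichlorooxalatorhodate(III)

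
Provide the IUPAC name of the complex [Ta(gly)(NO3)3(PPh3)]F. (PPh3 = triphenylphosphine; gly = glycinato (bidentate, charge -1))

(glycinato)trinitrato(triphenylphosphine)tantalum(V) fluoride

The 1 fluoride counter-ion carries a total charge of -1, so each complex ion is 1+.
Ligand charges: 1×triphenylphosphine (neutral), 1×glycinato (-1 each), 3×nitrato (-1 each); total -4. So Ta + (-4) = 1+, giving Ta = +5.
Ligands are named alphabetically: glycinato before nitrato before triphenylphosphine.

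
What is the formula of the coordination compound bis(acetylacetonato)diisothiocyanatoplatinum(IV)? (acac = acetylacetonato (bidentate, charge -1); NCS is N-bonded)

Ligands: 2 acetylacetonato (acac, -1), 2 isothiocyanato (NCS, -1). Ligand charge sum = -4.
With Pt in oxidation state +4, the complex ion is [Pt...].

[Pt(acac)2(NCS)2]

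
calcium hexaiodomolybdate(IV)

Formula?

Ca[MoI6]

Ligands: 6 iodo (I, -1). Ligand charge sum = -6.
Charge balance with calcium (+2) requires 1 complex ion per 1 calcium.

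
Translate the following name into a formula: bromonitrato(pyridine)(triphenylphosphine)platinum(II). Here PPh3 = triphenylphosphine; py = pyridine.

Ligands: 1 triphenylphosphine (PPh3, neutral), 1 pyridine (py, neutral), 1 bromo (Br, -1), 1 nitrato (NO3, -1). Ligand charge sum = -2.
With Pt in oxidation state +2, the complex ion is [Pt...].

[PtBr(NO3)(PPh3)(py)]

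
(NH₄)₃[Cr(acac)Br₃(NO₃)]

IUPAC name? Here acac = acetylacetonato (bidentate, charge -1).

ammonium (acetylacetonato)tribromonitratochromate(II)

The 3 ammonium counter-ions carry a total charge of +3, so each complex ion is 3−.
Ligand charges: 1×acetylacetonato (-1 each), 1×nitrato (-1 each), 3×bromo (-1 each); total -5. So Cr + (-5) = 3−, giving Cr = +2.
The complex ion is anionic, so chromium takes the -ate form chromate(II).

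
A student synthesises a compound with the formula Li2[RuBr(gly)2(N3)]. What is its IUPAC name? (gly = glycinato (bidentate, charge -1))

The 2 lithium counter-ions carry a total charge of +2, so each complex ion is 2−.
Ligand charges: 2×glycinato (-1 each), 1×azido (-1 each), 1×bromo (-1 each); total -4. So Ru + (-4) = 2−, giving Ru = +2.
Ligands are named alphabetically: azido before bromo before glycinato.
The complex ion is anionic, so ruthenium takes the -ate form ruthenate(II).

lithium azidobromobis(glycinato)ruthenate(II)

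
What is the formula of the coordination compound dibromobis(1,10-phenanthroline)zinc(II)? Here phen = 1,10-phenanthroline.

[ZnBr2(phen)2]

Ligands: 2 1,10-phenanthroline (phen, neutral), 2 bromo (Br, -1). Ligand charge sum = -2.
With Zn in oxidation state +2, the complex ion is [Zn...].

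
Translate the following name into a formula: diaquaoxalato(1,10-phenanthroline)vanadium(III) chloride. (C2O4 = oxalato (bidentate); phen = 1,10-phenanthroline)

Ligands: 1 oxalato (C2O4, -2), 2 aqua (H2O, neutral), 1 1,10-phenanthroline (phen, neutral). Ligand charge sum = -2.
With V in oxidation state +3, the complex ion is [V...]^1+.
Charge balance with chloride (-1) requires 1 complex ion per 1 chloride.

[V(C2O4)(H2O)2(phen)]Cl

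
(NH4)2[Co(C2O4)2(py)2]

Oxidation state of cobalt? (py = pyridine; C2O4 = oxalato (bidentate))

+2

2 ammonium outside the brackets (+1 each) → the complex ion is 2−.
Ligand charges: 2×py neutral; 2×C2O4 = -4; sum -4.
Co + (-4) = 2− ⇒ Co is +2.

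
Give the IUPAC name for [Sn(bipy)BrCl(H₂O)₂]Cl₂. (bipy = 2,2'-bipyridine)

The 2 chloride counter-ions carry a total charge of -2, so each complex ion is 2+.
Ligand charges: 1×bromo (-1 each), 1×chloro (-1 each), 2×aqua (neutral), 1×2,2'-bipyridine (neutral); total -2. So Sn + (-2) = 2+, giving Sn = +4.
Ligands are named alphabetically: aqua before bipyridine before bromo before chloro.

diaqua(2,2'-bipyridine)bromochlorotin(IV) chloride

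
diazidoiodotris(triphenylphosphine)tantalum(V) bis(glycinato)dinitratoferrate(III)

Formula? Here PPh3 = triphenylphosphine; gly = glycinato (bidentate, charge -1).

[TaI(N3)2(PPh3)3][Fe(gly)2(NO3)2]2

Cation [Ta…]: ligand charges -3, Ta(V) ⇒ ion charge 2+.
Anion [Fe…]: ligand charges -4, Fe(III) ⇒ ion charge 1−.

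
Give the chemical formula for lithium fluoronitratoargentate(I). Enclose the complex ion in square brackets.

Li[AgF(NO3)]

Ligands: 1 fluoro (F, -1), 1 nitrato (NO3, -1). Ligand charge sum = -2.
With Ag in oxidation state +1, the complex ion is [Ag...]^1−.
Charge balance with lithium (+1) requires 1 complex ion per 1 lithium.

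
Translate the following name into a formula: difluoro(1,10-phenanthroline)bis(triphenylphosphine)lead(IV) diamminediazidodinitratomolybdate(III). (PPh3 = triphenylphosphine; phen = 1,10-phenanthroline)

Cation [Pb…]: ligand charges -2, Pb(IV) ⇒ ion charge 2+.
Anion [Mo…]: ligand charges -4, Mo(III) ⇒ ion charge 1−.
One 2+ cation requires 2 of the 1− anion.

[PbF2(phen)(PPh3)2][Mo(N3)2(NH3)2(NO3)2]2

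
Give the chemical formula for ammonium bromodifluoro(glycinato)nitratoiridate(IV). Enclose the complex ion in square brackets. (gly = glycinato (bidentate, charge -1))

Ligands: 1 nitrato (NO3, -1), 1 glycinato (gly, -1), 1 bromo (Br, -1), 2 fluoro (F, -1). Ligand charge sum = -5.
Charge balance with ammonium (+1) requires 1 complex ion per 1 ammonium.

NH4[IrBrF2(gly)(NO3)]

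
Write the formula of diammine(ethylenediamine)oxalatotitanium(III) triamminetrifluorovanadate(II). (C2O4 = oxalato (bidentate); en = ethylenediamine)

Cation [Ti…]: ligand charges -2, Ti(III) ⇒ ion charge 1+.
Anion [V…]: ligand charges -3, V(II) ⇒ ion charge 1−.
One 1+ cation balances one 1− anion.

[Ti(C2O4)(en)(NH3)2][VF3(NH3)3]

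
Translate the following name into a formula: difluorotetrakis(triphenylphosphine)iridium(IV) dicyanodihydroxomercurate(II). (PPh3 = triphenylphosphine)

[IrF2(PPh3)4][Hg(CN)2(OH)2]

Cation [Ir…]: ligand charges -2, Ir(IV) ⇒ ion charge 2+.
Anion [Hg…]: ligand charges -4, Hg(II) ⇒ ion charge 2−.
One 2+ cation balances one 2− anion.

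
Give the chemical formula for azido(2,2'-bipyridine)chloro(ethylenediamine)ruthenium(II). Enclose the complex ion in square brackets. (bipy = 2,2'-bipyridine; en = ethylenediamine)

[Ru(bipy)Cl(en)(N3)]

Ligands: 1 2,2'-bipyridine (bipy, neutral), 1 azido (N3, -1), 1 ethylenediamine (en, neutral), 1 chloro (Cl, -1). Ligand charge sum = -2.
With Ru in oxidation state +2, the complex ion is [Ru...].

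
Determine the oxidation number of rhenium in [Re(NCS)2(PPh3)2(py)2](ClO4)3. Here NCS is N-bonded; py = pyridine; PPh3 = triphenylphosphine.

+5

3 perchlorate outside the brackets (-1 each) → the complex ion is 3+.
Ligand charges: 2×NCS = -2; 2×py neutral; 2×PPh3 neutral; sum -2.
Re + (-2) = 3+ ⇒ Re is +5.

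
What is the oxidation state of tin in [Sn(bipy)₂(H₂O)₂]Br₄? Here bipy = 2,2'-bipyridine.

4 bromide outside the brackets (-1 each) → the complex ion is 4+.
Ligand charges: 2×bipy neutral; 2×H2O neutral; sum 0.
Sn + (0) = 4+ ⇒ Sn is +4.

+4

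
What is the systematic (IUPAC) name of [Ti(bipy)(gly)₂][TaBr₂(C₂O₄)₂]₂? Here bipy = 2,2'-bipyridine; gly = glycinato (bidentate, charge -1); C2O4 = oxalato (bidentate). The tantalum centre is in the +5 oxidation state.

Ta is given as +5; the anion's ligand charges sum to -6, so the complex anion is 1−.
With 2 anions per cation, the cation must be 2×1 = 2+.
Cation: ligand charges sum to -2; for the ion to be 2+, Ti = +4.

(2,2'-bipyridine)bis(glycinato)titanium(IV) dibromodioxalatotantalate(V)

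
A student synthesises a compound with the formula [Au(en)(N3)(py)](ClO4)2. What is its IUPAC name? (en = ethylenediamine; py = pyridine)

The 2 perchlorate counter-ions carry a total charge of -2, so each complex ion is 2+.
Ligand charges: 1×ethylenediamine (neutral), 1×azido (-1 each), 1×pyridine (neutral); total -1. So Au + (-1) = 2+, giving Au = +3.
Ligands are named alphabetically: azido before ethylenediamine before pyridine.

azido(ethylenediamine)(pyridine)gold(III) perchlorate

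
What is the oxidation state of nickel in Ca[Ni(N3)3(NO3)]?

+2

1 calcium outside the brackets (+2 each) → the complex ion is 2−.
Ligand charges: 3×N3 = -3; 1×NO3 = -1; sum -4.
Ni + (-4) = 2− ⇒ Ni is +2.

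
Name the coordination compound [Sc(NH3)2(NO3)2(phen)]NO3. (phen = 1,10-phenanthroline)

The 1 nitrate counter-ion carries a total charge of -1, so each complex ion is 1+.
Ligand charges: 2×nitrato (-1 each), 2×ammine (neutral), 1×1,10-phenanthroline (neutral); total -2. So Sc + (-2) = 1+, giving Sc = +3.
Ligands are named alphabetically: ammine before nitrato before phenanthroline.

diamminedinitrato(1,10-phenanthroline)scandium(III) nitrate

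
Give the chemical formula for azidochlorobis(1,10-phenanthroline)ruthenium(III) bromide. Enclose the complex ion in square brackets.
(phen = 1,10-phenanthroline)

Ligands: 2 1,10-phenanthroline (phen, neutral), 1 azido (N3, -1), 1 chloro (Cl, -1). Ligand charge sum = -2.
Charge balance with bromide (-1) requires 1 complex ion per 1 bromide.

[RuCl(N3)(phen)2]Br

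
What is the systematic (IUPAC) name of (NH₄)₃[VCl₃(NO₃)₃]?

The 3 ammonium counter-ions carry a total charge of +3, so each complex ion is 3−.
Ligand charges: 3×nitrato (-1 each), 3×chloro (-1 each); total -6. So V + (-6) = 3−, giving V = +3.
The complex ion is anionic, so vanadium takes the -ate form vanadate(III).

ammonium trichlorotrinitratovanadate(III)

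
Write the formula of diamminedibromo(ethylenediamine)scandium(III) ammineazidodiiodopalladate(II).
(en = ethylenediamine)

[ScBr2(en)(NH3)2][PdI2(N3)(NH3)]

Cation [Sc…]: ligand charges -2, Sc(III) ⇒ ion charge 1+.
Anion [Pd…]: ligand charges -3, Pd(II) ⇒ ion charge 1−.
One 1+ cation balances one 1− anion.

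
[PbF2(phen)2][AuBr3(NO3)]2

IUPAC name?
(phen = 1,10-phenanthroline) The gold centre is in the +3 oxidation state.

difluorobis(1,10-phenanthroline)lead(IV) tribromonitratoaurate(III)

Au is given as +3; the anion's ligand charges sum to -4, so the complex anion is 1−.
With 2 anions per cation, the cation must be 2×1 = 2+.
Cation: ligand charges sum to -2; for the ion to be 2+, Pb = +4.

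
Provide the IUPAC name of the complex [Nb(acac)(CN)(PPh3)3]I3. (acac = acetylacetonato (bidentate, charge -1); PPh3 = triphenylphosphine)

(acetylacetonato)cyanotris(triphenylphosphine)niobium(V) iodide

The 3 iodide counter-ions carry a total charge of -3, so each complex ion is 3+.
Ligand charges: 1×acetylacetonato (-1 each), 1×cyano (-1 each), 3×triphenylphosphine (neutral); total -2. So Nb + (-2) = 3+, giving Nb = +5.
Ligands are named alphabetically: acetylacetonato before cyano before triphenylphosphine.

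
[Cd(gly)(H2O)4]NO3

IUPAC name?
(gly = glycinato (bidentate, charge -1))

tetraaqua(glycinato)cadmium(II) nitrate

The 1 nitrate counter-ion carries a total charge of -1, so each complex ion is 1+.
Ligand charges: 4×aqua (neutral), 1×glycinato (-1 each); total -1. So Cd + (-1) = 1+, giving Cd = +2.
Ligands are named alphabetically: aqua before glycinato.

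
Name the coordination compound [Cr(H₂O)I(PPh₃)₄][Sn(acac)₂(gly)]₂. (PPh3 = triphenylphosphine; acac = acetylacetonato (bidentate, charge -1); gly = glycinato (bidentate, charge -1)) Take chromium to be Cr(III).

Both ions are complex: the cation is named first with the plain metal name, the anion second with the -ate form; each ion's ligands are alphabetised independently.
Cr is given as +3; the cation's ligand charges sum to -1, so the complex cation is 2+.
With 2 anions per cation, each anion must be 2/2 = 1−.
Anion: ligand charges sum to -3; for the ion to be 1−, Sn = +2.

aquaiodotetrakis(triphenylphosphine)chromium(III) bis(acetylacetonato)(glycinato)stannate(II)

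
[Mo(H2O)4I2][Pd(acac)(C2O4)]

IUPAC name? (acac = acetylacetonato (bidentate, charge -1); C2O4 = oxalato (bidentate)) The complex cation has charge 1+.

tetraaquadiiodomolybdenum(III) (acetylacetonato)oxalatopalladate(II)

Both ions are complex: the cation is named first with the plain metal name, the anion second with the -ate form; each ion's ligands are alphabetised independently.
The complex cation is given as 1+; its ligand charges sum to -2, so Mo = +3.
A 1:1 salt means the anion carries the equal and opposite charge, 1−.
Anion: ligand charges sum to -3; for the ion to be 1−, Pd = +2.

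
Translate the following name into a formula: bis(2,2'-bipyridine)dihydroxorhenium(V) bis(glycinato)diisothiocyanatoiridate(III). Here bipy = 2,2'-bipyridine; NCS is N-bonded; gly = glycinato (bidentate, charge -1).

[Re(bipy)2(OH)2][Ir(gly)2(NCS)2]3

Cation [Re…]: ligand charges -2, Re(V) ⇒ ion charge 3+.
Anion [Ir…]: ligand charges -4, Ir(III) ⇒ ion charge 1−.
One 3+ cation requires 3 of the 1− anion.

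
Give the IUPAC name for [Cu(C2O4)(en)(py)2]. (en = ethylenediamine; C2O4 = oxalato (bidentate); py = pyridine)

(ethylenediamine)oxalatobis(pyridine)copper(II)

There is no counter-ion, so the complex is neutral overall.
Ligand charges: 1×ethylenediamine (neutral), 1×oxalato (-2 each), 2×pyridine (neutral); total -2. So Cu + (-2) = 0, giving Cu = +2.
Ligands are named alphabetically: ethylenediamine before oxalato before pyridine.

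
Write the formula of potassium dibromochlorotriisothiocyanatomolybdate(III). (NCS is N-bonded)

K3[MoBr2Cl(NCS)3]

Ligands: 3 isothiocyanato (NCS, -1), 1 chloro (Cl, -1), 2 bromo (Br, -1). Ligand charge sum = -6.
With Mo in oxidation state +3, the complex ion is [Mo...]^3−.
Charge balance with potassium (+1) requires 1 complex ion per 3 potassium.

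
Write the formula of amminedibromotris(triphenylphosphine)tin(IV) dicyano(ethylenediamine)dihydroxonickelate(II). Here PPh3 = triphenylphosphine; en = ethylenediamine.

[SnBr2(NH3)(PPh3)3][Ni(CN)2(en)(OH)2]

Cation [Sn…]: ligand charges -2, Sn(IV) ⇒ ion charge 2+.
Anion [Ni…]: ligand charges -4, Ni(II) ⇒ ion charge 2−.
One 2+ cation balances one 2− anion.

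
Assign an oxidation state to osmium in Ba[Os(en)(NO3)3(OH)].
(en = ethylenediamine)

+2

1 barium outside the brackets (+2 each) → the complex ion is 2−.
Ligand charges: 3×NO3 = -3; 1×en neutral; 1×OH = -1; sum -4.
Os + (-4) = 2− ⇒ Os is +2.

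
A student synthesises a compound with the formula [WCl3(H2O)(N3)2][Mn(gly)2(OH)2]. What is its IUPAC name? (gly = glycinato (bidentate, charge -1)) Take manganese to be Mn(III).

Mn is given as +3; the anion's ligand charges sum to -4, so the complex anion is 1−.
A 1:1 salt means the cation carries the equal and opposite charge, 1+.
Cation: ligand charges sum to -5; for the ion to be 1+, W = +6.

aquadiazidotrichlorotungsten(VI) bis(glycinato)dihydroxomanganate(III)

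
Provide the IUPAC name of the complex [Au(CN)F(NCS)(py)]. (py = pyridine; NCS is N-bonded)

cyanofluoroisothiocyanato(pyridine)gold(III)

There is no counter-ion, so the complex is neutral overall.
Ligand charges: 1×fluoro (-1 each), 1×pyridine (neutral), 1×cyano (-1 each), 1×isothiocyanato (-1 each); total -3. So Au + (-3) = 0, giving Au = +3.
Ligands are named alphabetically: cyano before fluoro before isothiocyanato before pyridine.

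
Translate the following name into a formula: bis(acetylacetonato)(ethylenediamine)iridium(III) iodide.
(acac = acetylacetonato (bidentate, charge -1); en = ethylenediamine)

Ligands: 2 acetylacetonato (acac, -1), 1 ethylenediamine (en, neutral). Ligand charge sum = -2.
With Ir in oxidation state +3, the complex ion is [Ir...]^1+.
Charge balance with iodide (-1) requires 1 complex ion per 1 iodide.

[Ir(acac)2(en)]I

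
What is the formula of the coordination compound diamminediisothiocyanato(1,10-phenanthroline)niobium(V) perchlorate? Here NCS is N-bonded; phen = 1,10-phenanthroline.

Ligands: 2 isothiocyanato (NCS, -1), 2 ammine (NH3, neutral), 1 1,10-phenanthroline (phen, neutral). Ligand charge sum = -2.
With Nb in oxidation state +5, the complex ion is [Nb...]^3+.
Charge balance with perchlorate (-1) requires 1 complex ion per 3 perchlorate.

[Nb(NCS)2(NH3)2(phen)](ClO4)3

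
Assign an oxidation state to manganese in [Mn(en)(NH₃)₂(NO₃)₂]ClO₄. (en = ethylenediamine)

1 perchlorate outside the brackets (-1 each) → the complex ion is 1+.
Ligand charges: 2×NH3 neutral; 2×NO3 = -2; 1×en neutral; sum -2.
Mn + (-2) = 1+ ⇒ Mn is +3.

+3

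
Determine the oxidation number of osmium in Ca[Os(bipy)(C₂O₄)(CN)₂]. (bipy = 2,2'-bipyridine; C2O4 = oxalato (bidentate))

+2

1 calcium outside the brackets (+2 each) → the complex ion is 2−.
Ligand charges: 1×bipy neutral; 2×CN = -2; 1×C2O4 = -2; sum -4.
Os + (-4) = 2− ⇒ Os is +2.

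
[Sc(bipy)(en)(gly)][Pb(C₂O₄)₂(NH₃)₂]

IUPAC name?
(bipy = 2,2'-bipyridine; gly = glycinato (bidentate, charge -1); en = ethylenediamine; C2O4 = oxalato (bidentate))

(2,2'-bipyridine)(ethylenediamine)(glycinato)scandium(III) diamminedioxalatoplumbate(II)

Both ions are complex: the cation is named first with the plain metal name, the anion second with the -ate form; each ion's ligands are alphabetised independently.
Scandium is always +3 in its complexes; the cation's ligand charges sum to -1, so the complex cation is 2+.
A 1:1 salt means the anion carries the equal and opposite charge, 2−.
Anion: ligand charges sum to -4; for the ion to be 2−, Pb = +2.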